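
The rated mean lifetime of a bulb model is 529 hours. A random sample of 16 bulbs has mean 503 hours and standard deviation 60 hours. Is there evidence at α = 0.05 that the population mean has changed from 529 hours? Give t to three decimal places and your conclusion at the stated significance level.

H0: μ = 529; H1: μ ≠ 529 (one-sample t-test, two-sided).
t = (x̄ − μ₀)/(s/√n) = (503 − 529)/(60/√16) = -1.733
df = n − 1 = 15
Two-sided p-value ≈ 0.1035
Since p ≈ 0.1035 > α = 0.05, fail to reject H0; the data do not provide sufficient evidence against H0.

t = -1.733; fail to reject H0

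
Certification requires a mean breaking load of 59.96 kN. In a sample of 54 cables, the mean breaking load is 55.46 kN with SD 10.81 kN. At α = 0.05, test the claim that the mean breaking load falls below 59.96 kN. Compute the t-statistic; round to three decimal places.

-3.059

H0: μ = 59.96; H1: μ < 59.96 (one-sample t-test, left-tailed).
t = (x̄ − μ₀)/(s/√n) = (55.46 − 59.96)/(10.81/√54) = -3.059
df = n − 1 = 53
p-value = P(T ≤ -3.059) ≈ 0.002
Since p ≈ 0.002 < α = 0.05, reject H0; the evidence is statistically significant.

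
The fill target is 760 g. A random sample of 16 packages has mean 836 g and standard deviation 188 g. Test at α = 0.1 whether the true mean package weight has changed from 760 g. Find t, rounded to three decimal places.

H0: μ = 760; H1: μ ≠ 760 (one-sample t-test, two-sided).
t = (x̄ − μ₀)/(s/√n) = (836 − 760)/(188/√16) = 1.617
df = n − 1 = 15
Two-sided p-value ≈ 0.1267
Since p ≈ 0.1267 > α = 0.1, fail to reject H0; the evidence is not statistically significant.

1.617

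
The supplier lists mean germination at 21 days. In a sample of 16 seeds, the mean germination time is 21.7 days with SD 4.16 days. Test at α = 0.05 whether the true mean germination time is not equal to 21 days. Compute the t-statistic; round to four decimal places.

0.6731

H0: μ = 21; H1: μ ≠ 21 (one-sample t-test, two-sided).
t = (x̄ − μ₀)/(s/√n) = (21.7 − 21)/(4.16/√16) = 0.6731
df = n − 1 = 15
Two-sided p-value ≈ 0.5111
Since p ≈ 0.5111 > α = 0.05, fail to reject H0; the evidence is not statistically significant.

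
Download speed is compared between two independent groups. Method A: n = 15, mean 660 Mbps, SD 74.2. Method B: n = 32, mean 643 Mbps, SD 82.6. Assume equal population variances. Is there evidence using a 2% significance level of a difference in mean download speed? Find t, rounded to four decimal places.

Let group 1 = method A, group 2 = method B. H0: μ_1 = μ_2; H1: μ_1 ≠ μ_2 (two-sample pooled-variance t-test, two-sided).
s_p² = [(15−1)·74.2² + (32−1)·82.6²]/(15+32−2) = 6412.99
t = (660 − 643)/√[6412.99·(1/15 + 1/32)] = 0.6784
df = n₁ + n₂ − 2 = 45
Two-sided p-value ≈ 0.501
Since p ≈ 0.501 > α = 0.02, fail to reject H0; the data do not provide sufficient evidence against H0.

0.6784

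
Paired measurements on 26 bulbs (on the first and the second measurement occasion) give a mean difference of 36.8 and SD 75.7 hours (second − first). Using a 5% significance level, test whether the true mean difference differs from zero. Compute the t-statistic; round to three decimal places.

2.479

H0: μ_d = 0; H1: μ_d ≠ 0 (paired t-test on the differences, two-sided).
t = d̄/(s_d/√n) = 36.8/(75.7/√26) = 2.479
df = n − 1 = 25
Two-sided p-value ≈ 0.020
Since p ≈ 0.020 < α = 0.05, reject H0; the data support H1.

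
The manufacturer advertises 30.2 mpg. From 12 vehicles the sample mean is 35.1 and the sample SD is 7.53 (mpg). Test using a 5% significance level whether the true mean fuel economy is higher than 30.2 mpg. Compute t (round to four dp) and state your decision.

t = 2.2542; reject H0

H0: μ = 30.2; H1: μ > 30.2 (one-sample t-test, right-tailed).
t = (x̄ − μ₀)/(s/√n) = (35.1 − 30.2)/(7.53/√12) = 2.2542
df = n − 1 = 11
p-value = P(T ≥ 2.2542) ≈ 0.0228
Since p ≈ 0.0228 < α = 0.05, reject H0; the data support H1.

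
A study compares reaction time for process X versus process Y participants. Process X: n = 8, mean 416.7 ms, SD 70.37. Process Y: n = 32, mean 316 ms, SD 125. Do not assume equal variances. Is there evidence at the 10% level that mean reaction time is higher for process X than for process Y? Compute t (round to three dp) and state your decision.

t = 3.026; reject H0

Let group 1 = process X, group 2 = process Y. H0: μ_1 = μ_2; H1: μ_1 > μ_2 (Welch's two-sample t-test, right-tailed).
t = (x̄_1 − x̄_2)/√(s_1²/n_1 + s_2²/n_2) = (416.7 − 316)/√(70.37²/8 + 125²/32) = 3.026
Welch–Satterthwaite df ≈ 19.64
p-value = P(T ≥ 3.026) ≈ 0.003
Since p ≈ 0.003 < α = 0.1, reject H0; the data support H1.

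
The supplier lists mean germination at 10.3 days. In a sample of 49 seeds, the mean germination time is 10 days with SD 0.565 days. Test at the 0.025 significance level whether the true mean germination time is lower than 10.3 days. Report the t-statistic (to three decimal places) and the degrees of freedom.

t = -3.717, df = 48

H0: μ = 10.3; H1: μ < 10.3 (one-sample t-test, left-tailed).
t = (x̄ − μ₀)/(s/√n) = (10 − 10.3)/(0.565/√49) = -3.717
df = n − 1 = 48
p-value = P(T ≤ -3.717) ≈ 0.000
Since p ≈ 0.000 < α = 0.025, reject H0; the evidence is statistically significant.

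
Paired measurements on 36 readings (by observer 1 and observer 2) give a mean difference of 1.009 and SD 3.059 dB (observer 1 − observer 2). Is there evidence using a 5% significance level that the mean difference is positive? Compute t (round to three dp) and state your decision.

H0: μ_d = 0; H1: μ_d > 0 (paired t-test on the differences, right-tailed).
t = d̄/(s_d/√n) = 1.009/(3.059/√36) = 1.979
df = n − 1 = 35
p-value = P(T ≥ 1.979) ≈ 0.028
Since p ≈ 0.028 < α = 0.05, reject H0; the data support H1.

t = 1.979; reject H0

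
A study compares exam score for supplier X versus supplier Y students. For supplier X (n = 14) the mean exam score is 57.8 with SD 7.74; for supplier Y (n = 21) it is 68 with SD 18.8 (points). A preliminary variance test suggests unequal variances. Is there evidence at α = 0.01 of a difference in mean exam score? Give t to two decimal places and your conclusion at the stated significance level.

t = -2.22; fail to reject H0

Let group 1 = supplier X, group 2 = supplier Y. H0: μ_1 = μ_2; H1: μ_1 ≠ μ_2 (Welch's two-sample t-test, two-sided).
t = (x̄_1 − x̄_2)/√(s_1²/n_1 + s_2²/n_2) = (57.8 − 68)/√(7.74²/14 + 18.8²/21) = -2.22
Welch–Satterthwaite df ≈ 28.62
Two-sided p-value ≈ 0.035
Since p ≈ 0.035 > α = 0.01, fail to reject H0; the evidence is not statistically significant.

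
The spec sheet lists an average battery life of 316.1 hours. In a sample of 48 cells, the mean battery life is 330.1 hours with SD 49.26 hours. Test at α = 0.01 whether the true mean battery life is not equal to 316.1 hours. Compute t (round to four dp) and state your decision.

t = 1.9690; fail to reject H0

H0: μ = 316.1; H1: μ ≠ 316.1 (one-sample t-test, two-sided).
t = (x̄ − μ₀)/(s/√n) = (330.1 − 316.1)/(49.26/√48) = 1.9690
df = n − 1 = 47
Two-sided p-value ≈ 0.0549
Since p ≈ 0.0549 > α = 0.01, fail to reject H0; the data do not provide sufficient evidence against H0.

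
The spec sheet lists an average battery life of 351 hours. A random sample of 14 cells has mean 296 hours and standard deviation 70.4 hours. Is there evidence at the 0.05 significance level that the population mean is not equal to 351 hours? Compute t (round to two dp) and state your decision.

H0: μ = 351; H1: μ ≠ 351 (one-sample t-test, two-sided).
t = (x̄ − μ₀)/(s/√n) = (296 − 351)/(70.4/√14) = -2.92
df = n − 1 = 13
Two-sided p-value ≈ 0.0119
Since p ≈ 0.0119 < α = 0.05, reject H0; the evidence is statistically significant.

t = -2.92; reject H0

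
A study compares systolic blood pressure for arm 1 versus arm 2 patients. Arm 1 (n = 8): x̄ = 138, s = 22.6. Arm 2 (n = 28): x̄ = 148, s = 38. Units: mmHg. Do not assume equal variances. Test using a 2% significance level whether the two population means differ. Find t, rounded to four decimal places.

Let group 1 = arm 1, group 2 = arm 2. H0: μ_1 = μ_2; H1: μ_1 ≠ μ_2 (Welch's two-sample t-test, two-sided).
t = (x̄_1 − x̄_2)/√(s_1²/n_1 + s_2²/n_2) = (138 − 148)/√(22.6²/8 + 38²/28) = -0.9308
Welch–Satterthwaite df ≈ 19.57
Two-sided p-value ≈ 0.3633
Since p ≈ 0.3633 > α = 0.02, fail to reject H0; the data do not provide sufficient evidence against H0.

-0.9308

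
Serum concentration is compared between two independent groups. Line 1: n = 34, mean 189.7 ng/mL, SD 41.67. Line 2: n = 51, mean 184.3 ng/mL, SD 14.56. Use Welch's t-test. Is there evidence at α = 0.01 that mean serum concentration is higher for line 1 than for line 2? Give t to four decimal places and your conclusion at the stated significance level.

t = 0.7266; fail to reject H0

Let group 1 = line 1, group 2 = line 2. H0: μ_1 = μ_2; H1: μ_1 > μ_2 (Welch's two-sample t-test, right-tailed).
t = (x̄_1 − x̄_2)/√(s_1²/n_1 + s_2²/n_2) = (189.7 − 184.3)/√(41.67²/34 + 14.56²/51) = 0.7266
Welch–Satterthwaite df ≈ 38.42
p-value = P(T ≥ 0.7266) ≈ 0.2359
Since p ≈ 0.2359 > α = 0.01, fail to reject H0; the evidence is not statistically significant.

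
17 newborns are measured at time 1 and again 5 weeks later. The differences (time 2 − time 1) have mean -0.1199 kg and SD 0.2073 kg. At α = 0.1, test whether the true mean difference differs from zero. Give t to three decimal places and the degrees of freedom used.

t = -2.385, df = 16

H0: μ_d = 0; H1: μ_d ≠ 0 (paired t-test on the differences, two-sided).
t = d̄/(s_d/√n) = -0.1199/(0.2073/√17) = -2.385
df = n − 1 = 16
Two-sided p-value ≈ 0.030
Since p ≈ 0.030 < α = 0.1, reject H0; the data support H1.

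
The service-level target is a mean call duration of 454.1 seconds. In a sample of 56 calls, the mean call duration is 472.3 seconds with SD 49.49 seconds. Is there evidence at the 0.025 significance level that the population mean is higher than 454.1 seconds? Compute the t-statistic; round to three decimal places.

H0: μ = 454.1; H1: μ > 454.1 (one-sample t-test, right-tailed).
t = (x̄ − μ₀)/(s/√n) = (472.3 − 454.1)/(49.49/√56) = 2.752
df = n − 1 = 55
p-value = P(T ≥ 2.752) ≈ 0.004
Since p ≈ 0.004 < α = 0.025, reject H0; the data support H1.

2.752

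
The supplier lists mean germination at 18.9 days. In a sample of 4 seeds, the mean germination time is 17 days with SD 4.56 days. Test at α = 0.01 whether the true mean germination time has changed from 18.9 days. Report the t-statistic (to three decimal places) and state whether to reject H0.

H0: μ = 18.9; H1: μ ≠ 18.9 (one-sample t-test, two-sided).
t = (x̄ − μ₀)/(s/√n) = (17 − 18.9)/(4.56/√4) = -0.833
df = n − 1 = 3
Two-sided p-value ≈ 0.4658
Since p ≈ 0.4658 > α = 0.01, fail to reject H0; the evidence is not statistically significant.

t = -0.833; fail to reject H0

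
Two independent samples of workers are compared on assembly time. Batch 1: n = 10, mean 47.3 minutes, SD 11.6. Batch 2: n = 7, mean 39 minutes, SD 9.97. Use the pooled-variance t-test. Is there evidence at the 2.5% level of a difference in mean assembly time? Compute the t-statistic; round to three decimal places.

1.534

Let group 1 = batch 1, group 2 = batch 2. H0: μ_1 = μ_2; H1: μ_1 ≠ μ_2 (two-sample pooled-variance t-test, two-sided).
s_p² = [(10−1)·11.6² + (7−1)·9.97²]/(10+7−2) = 120.496
t = (47.3 − 39)/√[120.496·(1/10 + 1/7)] = 1.534
df = n₁ + n₂ − 2 = 15
Two-sided p-value ≈ 0.146
Since p ≈ 0.146 > α = 0.025, fail to reject H0; the evidence is not statistically significant.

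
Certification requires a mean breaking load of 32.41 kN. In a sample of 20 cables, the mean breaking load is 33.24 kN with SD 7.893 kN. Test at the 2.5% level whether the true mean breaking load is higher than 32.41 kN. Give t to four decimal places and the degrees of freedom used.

H0: μ = 32.41; H1: μ > 32.41 (one-sample t-test, right-tailed).
t = (x̄ − μ₀)/(s/√n) = (33.24 − 32.41)/(7.893/√20) = 0.4703
df = n − 1 = 19
p-value = P(T ≥ 0.4703) ≈ 0.3218
Since p ≈ 0.3218 > α = 0.025, fail to reject H0; the data do not provide sufficient evidence against H0.

t = 0.4703, df = 19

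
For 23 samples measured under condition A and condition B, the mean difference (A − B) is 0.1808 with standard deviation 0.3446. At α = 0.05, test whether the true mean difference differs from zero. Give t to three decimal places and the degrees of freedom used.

t = 2.516, df = 22

H0: μ_d = 0; H1: μ_d ≠ 0 (paired t-test on the differences, two-sided).
t = d̄/(s_d/√n) = 0.1808/(0.3446/√23) = 2.516
df = n − 1 = 22
Two-sided p-value ≈ 0.020
Since p ≈ 0.020 < α = 0.05, reject H0; the data support H1.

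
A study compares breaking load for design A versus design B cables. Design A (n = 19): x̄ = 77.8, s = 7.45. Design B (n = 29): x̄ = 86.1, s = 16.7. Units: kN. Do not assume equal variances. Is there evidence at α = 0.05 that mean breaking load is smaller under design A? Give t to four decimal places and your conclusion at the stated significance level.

Let group 1 = design A, group 2 = design B. H0: μ_1 = μ_2; H1: μ_1 < μ_2 (Welch's two-sample t-test, left-tailed).
t = (x̄_1 − x̄_2)/√(s_1²/n_1 + s_2²/n_2) = (77.8 − 86.1)/√(7.45²/19 + 16.7²/29) = -2.3440
Welch–Satterthwaite df ≈ 41.62
p-value = P(T ≤ -2.3440) ≈ 0.012
Since p ≈ 0.012 < α = 0.05, reject H0; the evidence is statistically significant.

t = -2.3440; reject H0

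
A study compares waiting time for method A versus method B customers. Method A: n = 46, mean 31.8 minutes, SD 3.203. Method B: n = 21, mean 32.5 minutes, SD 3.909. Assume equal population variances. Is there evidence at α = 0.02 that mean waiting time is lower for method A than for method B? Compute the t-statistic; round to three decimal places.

-0.774

Let group 1 = method A, group 2 = method B. H0: μ_1 = μ_2; H1: μ_1 < μ_2 (two-sample pooled-variance t-test, left-tailed).
s_p² = [(46−1)·3.203² + (21−1)·3.909²]/(46+21−2) = 11.8042
t = (31.8 − 32.5)/√[11.8042·(1/46 + 1/21)] = -0.774
df = n₁ + n₂ − 2 = 65
p-value = P(T ≤ -0.774) ≈ 0.221
Since p ≈ 0.221 > α = 0.02, fail to reject H0; the data do not provide sufficient evidence against H0.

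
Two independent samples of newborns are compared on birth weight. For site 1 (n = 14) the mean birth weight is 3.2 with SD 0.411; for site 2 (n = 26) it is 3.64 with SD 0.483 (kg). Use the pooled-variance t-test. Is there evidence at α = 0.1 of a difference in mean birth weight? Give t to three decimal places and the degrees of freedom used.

t = -2.888, df = 38

Let group 1 = site 1, group 2 = site 2. H0: μ_1 = μ_2; H1: μ_1 ≠ μ_2 (two-sample pooled-variance t-test, two-sided).
s_p² = [(14−1)·0.411² + (26−1)·0.483²]/(14+26−2) = 0.211268
t = (3.2 − 3.64)/√[0.211268·(1/14 + 1/26)] = -2.888
df = n₁ + n₂ − 2 = 38
Two-sided p-value ≈ 0.006
Since p ≈ 0.006 < α = 0.1, reject H0; the evidence is statistically significant.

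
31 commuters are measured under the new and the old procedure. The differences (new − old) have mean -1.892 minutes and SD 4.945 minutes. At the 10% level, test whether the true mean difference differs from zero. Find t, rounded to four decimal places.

-2.1303

H0: μ_d = 0; H1: μ_d ≠ 0 (paired t-test on the differences, two-sided).
t = d̄/(s_d/√n) = -1.892/(4.945/√31) = -2.1303
df = n − 1 = 30
Two-sided p-value ≈ 0.041
Since p ≈ 0.041 < α = 0.1, reject H0; the data support H1.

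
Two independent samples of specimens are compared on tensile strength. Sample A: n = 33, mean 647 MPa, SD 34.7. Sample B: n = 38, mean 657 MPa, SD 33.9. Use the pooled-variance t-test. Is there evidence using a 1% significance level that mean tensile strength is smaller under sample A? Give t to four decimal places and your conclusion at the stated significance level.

t = -1.2262; fail to reject H0

Let group 1 = sample A, group 2 = sample B. H0: μ_1 = μ_2; H1: μ_1 < μ_2 (two-sample pooled-variance t-test, left-tailed).
s_p² = [(33−1)·34.7² + (38−1)·33.9²]/(33+38−2) = 1174.66
t = (647 − 657)/√[1174.66·(1/33 + 1/38)] = -1.2262
df = n₁ + n₂ − 2 = 69
p-value = P(T ≤ -1.2262) ≈ 0.112
Since p ≈ 0.112 > α = 0.01, fail to reject H0; the evidence is not statistically significant.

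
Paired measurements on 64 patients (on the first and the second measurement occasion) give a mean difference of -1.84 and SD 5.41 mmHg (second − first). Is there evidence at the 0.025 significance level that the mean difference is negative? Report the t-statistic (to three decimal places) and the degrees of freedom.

t = -2.721, df = 63

H0: μ_d = 0; H1: μ_d < 0 (paired t-test on the differences, left-tailed).
t = d̄/(s_d/√n) = -1.84/(5.41/√64) = -2.721
df = n − 1 = 63
p-value = P(T ≤ -2.721) ≈ 0.004
Since p ≈ 0.004 < α = 0.025, reject H0; the evidence is statistically significant.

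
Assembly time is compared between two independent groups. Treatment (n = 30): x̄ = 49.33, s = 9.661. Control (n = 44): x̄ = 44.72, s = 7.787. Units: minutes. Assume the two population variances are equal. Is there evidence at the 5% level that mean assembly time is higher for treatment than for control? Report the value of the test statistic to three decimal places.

Let group 1 = treatment, group 2 = control. H0: μ_1 = μ_2; H1: μ_1 > μ_2 (two-sample pooled-variance t-test, right-tailed).
s_p² = [(30−1)·9.661² + (44−1)·7.787²]/(30+44−2) = 73.8072
t = (49.33 − 44.72)/√[73.8072·(1/30 + 1/44)] = 2.266
df = n₁ + n₂ − 2 = 72
p-value = P(T ≥ 2.266) ≈ 0.0132
Since p ≈ 0.0132 < α = 0.05, reject H0; the evidence is statistically significant.

2.266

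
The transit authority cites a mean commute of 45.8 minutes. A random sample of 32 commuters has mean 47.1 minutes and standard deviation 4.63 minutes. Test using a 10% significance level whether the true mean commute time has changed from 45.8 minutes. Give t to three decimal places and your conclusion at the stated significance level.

H0: μ = 45.8; H1: μ ≠ 45.8 (one-sample t-test, two-sided).
t = (x̄ − μ₀)/(s/√n) = (47.1 − 45.8)/(4.63/√32) = 1.588
df = n − 1 = 31
Two-sided p-value ≈ 0.1224
Since p ≈ 0.1224 > α = 0.1, fail to reject H0; the evidence is not statistically significant.

t = 1.588; fail to reject H0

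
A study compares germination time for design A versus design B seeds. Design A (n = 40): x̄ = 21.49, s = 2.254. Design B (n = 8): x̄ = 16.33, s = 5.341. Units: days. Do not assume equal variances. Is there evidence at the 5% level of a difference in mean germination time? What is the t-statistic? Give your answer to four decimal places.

Let group 1 = design A, group 2 = design B. H0: μ_1 = μ_2; H1: μ_1 ≠ μ_2 (Welch's two-sample t-test, two-sided).
t = (x̄_1 − x̄_2)/√(s_1²/n_1 + s_2²/n_2) = (21.49 − 16.33)/√(2.254²/40 + 5.341²/8) = 2.6852
Welch–Satterthwaite df ≈ 7.51
Two-sided p-value ≈ 0.029
Since p ≈ 0.029 < α = 0.05, reject H0; the evidence is statistically significant.

2.6852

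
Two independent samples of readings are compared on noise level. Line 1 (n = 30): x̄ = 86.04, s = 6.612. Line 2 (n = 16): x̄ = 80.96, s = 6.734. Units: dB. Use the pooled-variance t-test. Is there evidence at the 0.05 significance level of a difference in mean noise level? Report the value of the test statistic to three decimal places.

Let group 1 = line 1, group 2 = line 2. H0: μ_1 = μ_2; H1: μ_1 ≠ μ_2 (two-sample pooled-variance t-test, two-sided).
s_p² = [(30−1)·6.612² + (16−1)·6.734²]/(30+16−2) = 44.2736
t = (86.04 − 80.96)/√[44.2736·(1/30 + 1/16)] = 2.466
df = n₁ + n₂ − 2 = 44
Two-sided p-value ≈ 0.0176
Since p ≈ 0.0176 < α = 0.05, reject H0; the evidence is statistically significant.

2.466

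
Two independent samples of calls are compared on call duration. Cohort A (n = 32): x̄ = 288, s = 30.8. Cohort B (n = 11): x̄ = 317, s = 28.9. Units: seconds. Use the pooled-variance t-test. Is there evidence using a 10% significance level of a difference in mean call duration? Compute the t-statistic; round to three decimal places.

Let group 1 = cohort A, group 2 = cohort B. H0: μ_1 = μ_2; H1: μ_1 ≠ μ_2 (two-sample pooled-variance t-test, two-sided).
s_p² = [(32−1)·30.8² + (11−1)·28.9²]/(32+11−2) = 920.974
t = (288 − 317)/√[920.974·(1/32 + 1/11)] = -2.734
df = n₁ + n₂ − 2 = 41
Two-sided p-value ≈ 0.0092
Since p ≈ 0.0092 < α = 0.1, reject H0; the data support H1.

-2.734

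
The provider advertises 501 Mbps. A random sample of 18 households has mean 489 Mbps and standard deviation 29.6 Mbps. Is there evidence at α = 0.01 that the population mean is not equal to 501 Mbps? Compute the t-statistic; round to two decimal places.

H0: μ = 501; H1: μ ≠ 501 (one-sample t-test, two-sided).
t = (x̄ − μ₀)/(s/√n) = (489 − 501)/(29.6/√18) = -1.72
df = n − 1 = 17
Two-sided p-value ≈ 0.104
Since p ≈ 0.104 > α = 0.01, fail to reject H0; the evidence is not statistically significant.

-1.72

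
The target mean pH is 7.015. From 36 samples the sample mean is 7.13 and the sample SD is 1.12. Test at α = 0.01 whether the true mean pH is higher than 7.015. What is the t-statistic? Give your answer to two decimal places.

0.62

H0: μ = 7.015; H1: μ > 7.015 (one-sample t-test, right-tailed).
t = (x̄ − μ₀)/(s/√n) = (7.13 − 7.015)/(1.12/√36) = 0.62
df = n − 1 = 35
p-value = P(T ≥ 0.62) ≈ 0.2709
Since p ≈ 0.2709 > α = 0.01, fail to reject H0; the data do not provide sufficient evidence against H0.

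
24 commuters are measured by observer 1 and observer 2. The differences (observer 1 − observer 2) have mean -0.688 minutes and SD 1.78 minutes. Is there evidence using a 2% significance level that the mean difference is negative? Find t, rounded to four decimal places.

H0: μ_d = 0; H1: μ_d < 0 (paired t-test on the differences, left-tailed).
t = d̄/(s_d/√n) = -0.688/(1.78/√24) = -1.8935
df = n − 1 = 23
p-value = P(T ≤ -1.8935) ≈ 0.035
Since p ≈ 0.035 > α = 0.02, fail to reject H0; the evidence is not statistically significant.

-1.8935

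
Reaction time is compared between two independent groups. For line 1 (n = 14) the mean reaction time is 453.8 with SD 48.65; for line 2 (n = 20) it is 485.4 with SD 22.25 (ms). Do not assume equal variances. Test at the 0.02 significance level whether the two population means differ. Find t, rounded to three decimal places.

Let group 1 = line 1, group 2 = line 2. H0: μ_1 = μ_2; H1: μ_1 ≠ μ_2 (Welch's two-sample t-test, two-sided).
t = (x̄_1 − x̄_2)/√(s_1²/n_1 + s_2²/n_2) = (453.8 − 485.4)/√(48.65²/14 + 22.25²/20) = -2.270
Welch–Satterthwaite df ≈ 16.84
Two-sided p-value ≈ 0.0367
Since p ≈ 0.0367 > α = 0.02, fail to reject H0; the evidence is not statistically significant.

-2.270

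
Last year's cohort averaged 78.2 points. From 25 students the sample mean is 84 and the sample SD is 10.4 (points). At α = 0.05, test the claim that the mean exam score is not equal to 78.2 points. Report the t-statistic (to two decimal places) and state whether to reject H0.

H0: μ = 78.2; H1: μ ≠ 78.2 (one-sample t-test, two-sided).
t = (x̄ − μ₀)/(s/√n) = (84 − 78.2)/(10.4/√25) = 2.79
df = n − 1 = 24
Two-sided p-value ≈ 0.010
Since p ≈ 0.010 < α = 0.05, reject H0; the data support H1.

t = 2.79; reject H0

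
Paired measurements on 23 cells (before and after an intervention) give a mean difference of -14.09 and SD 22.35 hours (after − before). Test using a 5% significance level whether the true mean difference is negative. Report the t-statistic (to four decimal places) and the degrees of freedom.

H0: μ_d = 0; H1: μ_d < 0 (paired t-test on the differences, left-tailed).
t = d̄/(s_d/√n) = -14.09/(22.35/√23) = -3.0234
df = n − 1 = 22
p-value = P(T ≤ -3.0234) ≈ 0.003
Since p ≈ 0.003 < α = 0.05, reject H0; the data support H1.

t = -3.0234, df = 22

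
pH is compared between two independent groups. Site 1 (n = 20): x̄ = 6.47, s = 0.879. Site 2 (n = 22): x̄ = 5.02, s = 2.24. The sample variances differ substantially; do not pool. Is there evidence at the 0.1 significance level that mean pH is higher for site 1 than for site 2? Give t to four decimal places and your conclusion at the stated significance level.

t = 2.8077; reject H0

Let group 1 = site 1, group 2 = site 2. H0: μ_1 = μ_2; H1: μ_1 > μ_2 (Welch's two-sample t-test, right-tailed).
t = (x̄_1 − x̄_2)/√(s_1²/n_1 + s_2²/n_2) = (6.47 − 5.02)/√(0.879²/20 + 2.24²/22) = 2.8077
Welch–Satterthwaite df ≈ 27.83
p-value = P(T ≥ 2.8077) ≈ 0.0045
Since p ≈ 0.0045 < α = 0.1, reject H0; the data support H1.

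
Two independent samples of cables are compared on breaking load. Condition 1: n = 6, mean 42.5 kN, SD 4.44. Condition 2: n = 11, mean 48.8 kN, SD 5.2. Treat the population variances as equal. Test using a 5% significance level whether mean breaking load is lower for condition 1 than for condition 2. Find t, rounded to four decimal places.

Let group 1 = condition 1, group 2 = condition 2. H0: μ_1 = μ_2; H1: μ_1 < μ_2 (two-sample pooled-variance t-test, left-tailed).
s_p² = [(6−1)·4.44² + (11−1)·5.2²]/(6+11−2) = 24.5979
t = (42.5 − 48.8)/√[24.5979·(1/6 + 1/11)] = -2.5029
df = n₁ + n₂ − 2 = 15
p-value = P(T ≤ -2.5029) ≈ 0.012
Since p ≈ 0.012 < α = 0.05, reject H0; the evidence is statistically significant.

-2.5029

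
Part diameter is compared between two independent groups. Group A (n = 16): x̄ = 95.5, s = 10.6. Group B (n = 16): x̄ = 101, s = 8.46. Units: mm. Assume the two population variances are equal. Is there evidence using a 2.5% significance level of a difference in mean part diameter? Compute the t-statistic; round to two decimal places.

Let group 1 = group A, group 2 = group B. H0: μ_1 = μ_2; H1: μ_1 ≠ μ_2 (two-sample pooled-variance t-test, two-sided).
s_p² = [(16−1)·10.6² + (16−1)·8.46²]/(16+16−2) = 91.9658
t = (95.5 − 101)/√[91.9658·(1/16 + 1/16)] = -1.62
df = n₁ + n₂ − 2 = 30
Two-sided p-value ≈ 0.115
Since p ≈ 0.115 > α = 0.025, fail to reject H0; the data do not provide sufficient evidence against H0.

-1.62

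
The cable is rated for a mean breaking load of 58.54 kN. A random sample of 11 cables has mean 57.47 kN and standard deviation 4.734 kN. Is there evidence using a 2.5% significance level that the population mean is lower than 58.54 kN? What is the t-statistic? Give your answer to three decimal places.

H0: μ = 58.54; H1: μ < 58.54 (one-sample t-test, left-tailed).
t = (x̄ − μ₀)/(s/√n) = (57.47 − 58.54)/(4.734/√11) = -0.750
df = n − 1 = 10
p-value = P(T ≤ -0.750) ≈ 0.2354
Since p ≈ 0.2354 > α = 0.025, fail to reject H0; the evidence is not statistically significant.

-0.750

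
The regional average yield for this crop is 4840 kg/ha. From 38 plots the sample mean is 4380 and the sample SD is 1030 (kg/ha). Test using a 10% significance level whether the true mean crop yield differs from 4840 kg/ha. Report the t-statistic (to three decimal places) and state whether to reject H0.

t = -2.753; reject H0

H0: μ = 4840; H1: μ ≠ 4840 (one-sample t-test, two-sided).
t = (x̄ − μ₀)/(s/√n) = (4380 − 4840)/(1030/√38) = -2.753
df = n − 1 = 37
Two-sided p-value ≈ 0.0091
Since p ≈ 0.0091 < α = 0.1, reject H0; the evidence is statistically significant.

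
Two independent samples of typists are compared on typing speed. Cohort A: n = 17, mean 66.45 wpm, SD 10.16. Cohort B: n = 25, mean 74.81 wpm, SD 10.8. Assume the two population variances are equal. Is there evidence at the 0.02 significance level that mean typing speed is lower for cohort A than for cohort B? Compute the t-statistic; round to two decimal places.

-2.52

Let group 1 = cohort A, group 2 = cohort B. H0: μ_1 = μ_2; H1: μ_1 < μ_2 (two-sample pooled-variance t-test, left-tailed).
s_p² = [(17−1)·10.16² + (25−1)·10.8²]/(17+25−2) = 111.274
t = (66.45 − 74.81)/√[111.274·(1/17 + 1/25)] = -2.52
df = n₁ + n₂ − 2 = 40
p-value = P(T ≤ -2.52) ≈ 0.0079
Since p ≈ 0.0079 < α = 0.02, reject H0; the data support H1.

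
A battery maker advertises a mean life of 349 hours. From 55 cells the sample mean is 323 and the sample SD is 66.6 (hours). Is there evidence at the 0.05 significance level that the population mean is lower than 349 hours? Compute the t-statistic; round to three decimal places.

-2.895

H0: μ = 349; H1: μ < 349 (one-sample t-test, left-tailed).
t = (x̄ − μ₀)/(s/√n) = (323 − 349)/(66.6/√55) = -2.895
df = n − 1 = 54
p-value = P(T ≤ -2.895) ≈ 0.0027
Since p ≈ 0.0027 < α = 0.05, reject H0; the data support H1.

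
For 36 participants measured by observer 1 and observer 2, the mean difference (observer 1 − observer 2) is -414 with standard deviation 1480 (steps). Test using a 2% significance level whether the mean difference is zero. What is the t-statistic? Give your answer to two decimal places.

H0: μ_d = 0; H1: μ_d ≠ 0 (paired t-test on the differences, two-sided).
t = d̄/(s_d/√n) = -414/(1480/√36) = -1.68
df = n − 1 = 35
Two-sided p-value ≈ 0.102
Since p ≈ 0.102 > α = 0.02, fail to reject H0; the data do not provide sufficient evidence against H0.

-1.68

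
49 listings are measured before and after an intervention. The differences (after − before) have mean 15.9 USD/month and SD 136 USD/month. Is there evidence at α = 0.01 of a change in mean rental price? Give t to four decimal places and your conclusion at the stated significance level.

t = 0.8184; fail to reject H0

H0: μ_d = 0; H1: μ_d ≠ 0 (paired t-test on the differences, two-sided).
t = d̄/(s_d/√n) = 15.9/(136/√49) = 0.8184
df = n − 1 = 48
Two-sided p-value ≈ 0.417
Since p ≈ 0.417 > α = 0.01, fail to reject H0; the data do not provide sufficient evidence against H0.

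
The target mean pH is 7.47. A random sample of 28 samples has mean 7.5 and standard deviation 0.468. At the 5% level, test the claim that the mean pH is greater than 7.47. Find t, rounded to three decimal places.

H0: μ = 7.47; H1: μ > 7.47 (one-sample t-test, right-tailed).
t = (x̄ − μ₀)/(s/√n) = (7.5 − 7.47)/(0.468/√28) = 0.339
df = n − 1 = 27
p-value = P(T ≥ 0.339) ≈ 0.369
Since p ≈ 0.369 > α = 0.05, fail to reject H0; the data do not provide sufficient evidence against H0.

0.339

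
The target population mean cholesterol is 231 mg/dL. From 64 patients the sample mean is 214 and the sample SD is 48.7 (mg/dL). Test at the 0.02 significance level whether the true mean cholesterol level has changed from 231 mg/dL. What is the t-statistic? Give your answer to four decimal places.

H0: μ = 231; H1: μ ≠ 231 (one-sample t-test, two-sided).
t = (x̄ − μ₀)/(s/√n) = (214 − 231)/(48.7/√64) = -2.7926
df = n − 1 = 63
Two-sided p-value ≈ 0.007
Since p ≈ 0.007 < α = 0.02, reject H0; the evidence is statistically significant.

-2.7926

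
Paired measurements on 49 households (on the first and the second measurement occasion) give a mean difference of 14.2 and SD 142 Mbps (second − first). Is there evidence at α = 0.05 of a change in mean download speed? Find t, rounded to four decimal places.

0.7000

H0: μ_d = 0; H1: μ_d ≠ 0 (paired t-test on the differences, two-sided).
t = d̄/(s_d/√n) = 14.2/(142/√49) = 0.7000
df = n − 1 = 48
Two-sided p-value ≈ 0.4873
Since p ≈ 0.4873 > α = 0.05, fail to reject H0; the data do not provide sufficient evidence against H0.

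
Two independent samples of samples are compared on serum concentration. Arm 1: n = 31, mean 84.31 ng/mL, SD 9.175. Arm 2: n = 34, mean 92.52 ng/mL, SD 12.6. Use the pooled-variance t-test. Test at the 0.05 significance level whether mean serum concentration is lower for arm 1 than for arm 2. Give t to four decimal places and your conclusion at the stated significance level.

Let group 1 = arm 1, group 2 = arm 2. H0: μ_1 = μ_2; H1: μ_1 < μ_2 (two-sample pooled-variance t-test, left-tailed).
s_p² = [(31−1)·9.175² + (34−1)·12.6²]/(31+34−2) = 123.246
t = (84.31 − 92.52)/√[123.246·(1/31 + 1/34)] = -2.9780
df = n₁ + n₂ − 2 = 63
p-value = P(T ≤ -2.9780) ≈ 0.002
Since p ≈ 0.002 < α = 0.05, reject H0; the data support H1.

t = -2.9780; reject H0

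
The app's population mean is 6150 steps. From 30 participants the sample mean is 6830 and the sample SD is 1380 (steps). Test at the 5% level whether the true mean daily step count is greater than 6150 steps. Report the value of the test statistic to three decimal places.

H0: μ = 6150; H1: μ > 6150 (one-sample t-test, right-tailed).
t = (x̄ − μ₀)/(s/√n) = (6830 − 6150)/(1380/√30) = 2.699
df = n − 1 = 29
p-value = P(T ≥ 2.699) ≈ 0.006
Since p ≈ 0.006 < α = 0.05, reject H0; the evidence is statistically significant.

2.699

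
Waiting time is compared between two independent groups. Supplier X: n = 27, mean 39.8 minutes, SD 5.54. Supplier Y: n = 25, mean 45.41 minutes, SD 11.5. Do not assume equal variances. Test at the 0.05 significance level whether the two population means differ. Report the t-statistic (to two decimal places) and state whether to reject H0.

t = -2.21; reject H0

Let group 1 = supplier X, group 2 = supplier Y. H0: μ_1 = μ_2; H1: μ_1 ≠ μ_2 (Welch's two-sample t-test, two-sided).
t = (x̄_1 − x̄_2)/√(s_1²/n_1 + s_2²/n_2) = (39.8 − 45.41)/√(5.54²/27 + 11.5²/25) = -2.21
Welch–Satterthwaite df ≈ 33.97
Two-sided p-value ≈ 0.0337
Since p ≈ 0.0337 < α = 0.05, reject H0; the data support H1.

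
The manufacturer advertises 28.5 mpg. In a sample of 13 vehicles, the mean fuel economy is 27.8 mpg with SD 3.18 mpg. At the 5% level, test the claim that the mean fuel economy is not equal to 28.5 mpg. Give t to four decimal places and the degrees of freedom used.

H0: μ = 28.5; H1: μ ≠ 28.5 (one-sample t-test, two-sided).
t = (x̄ − μ₀)/(s/√n) = (27.8 − 28.5)/(3.18/√13) = -0.7937
df = n − 1 = 12
Two-sided p-value ≈ 0.4428
Since p ≈ 0.4428 > α = 0.05, fail to reject H0; the evidence is not statistically significant.

t = -0.7937, df = 12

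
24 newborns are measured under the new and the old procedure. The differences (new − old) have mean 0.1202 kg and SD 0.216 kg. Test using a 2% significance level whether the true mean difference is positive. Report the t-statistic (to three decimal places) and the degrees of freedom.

H0: μ_d = 0; H1: μ_d > 0 (paired t-test on the differences, right-tailed).
t = d̄/(s_d/√n) = 0.1202/(0.216/√24) = 2.726
df = n − 1 = 23
p-value = P(T ≥ 2.726) ≈ 0.0060
Since p ≈ 0.0060 < α = 0.02, reject H0; the data support H1.

t = 2.726, df = 23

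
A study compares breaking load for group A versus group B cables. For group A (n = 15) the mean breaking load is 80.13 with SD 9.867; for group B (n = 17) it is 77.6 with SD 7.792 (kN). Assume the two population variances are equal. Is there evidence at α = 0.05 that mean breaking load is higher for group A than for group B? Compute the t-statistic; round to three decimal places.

Let group 1 = group A, group 2 = group B. H0: μ_1 = μ_2; H1: μ_1 > μ_2 (two-sample pooled-variance t-test, right-tailed).
s_p² = [(15−1)·9.867² + (17−1)·7.792²]/(15+17−2) = 77.8151
t = (80.13 − 77.6)/√[77.8151·(1/15 + 1/17)] = 0.810
df = n₁ + n₂ − 2 = 30
p-value = P(T ≥ 0.810) ≈ 0.212
Since p ≈ 0.212 > α = 0.05, fail to reject H0; the evidence is not statistically significant.

0.810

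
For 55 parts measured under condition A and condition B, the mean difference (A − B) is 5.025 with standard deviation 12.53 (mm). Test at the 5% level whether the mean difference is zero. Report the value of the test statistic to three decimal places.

H0: μ_d = 0; H1: μ_d ≠ 0 (paired t-test on the differences, two-sided).
t = d̄/(s_d/√n) = 5.025/(12.53/√55) = 2.974
df = n − 1 = 54
Two-sided p-value ≈ 0.004
Since p ≈ 0.004 < α = 0.05, reject H0; the evidence is statistically significant.

2.974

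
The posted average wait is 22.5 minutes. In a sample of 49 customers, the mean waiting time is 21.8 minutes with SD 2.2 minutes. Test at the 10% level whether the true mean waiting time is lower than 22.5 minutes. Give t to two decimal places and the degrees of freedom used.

H0: μ = 22.5; H1: μ < 22.5 (one-sample t-test, left-tailed).
t = (x̄ − μ₀)/(s/√n) = (21.8 − 22.5)/(2.2/√49) = -2.23
df = n − 1 = 48
p-value = P(T ≤ -2.23) ≈ 0.015
Since p ≈ 0.015 < α = 0.1, reject H0; the data support H1.

t = -2.23, df = 48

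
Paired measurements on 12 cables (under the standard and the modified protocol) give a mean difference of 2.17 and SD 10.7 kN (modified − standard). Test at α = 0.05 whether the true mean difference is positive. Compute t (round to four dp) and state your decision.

t = 0.7025; fail to reject H0

H0: μ_d = 0; H1: μ_d > 0 (paired t-test on the differences, right-tailed).
t = d̄/(s_d/√n) = 2.17/(10.7/√12) = 0.7025
df = n − 1 = 11
p-value = P(T ≥ 0.7025) ≈ 0.248
Since p ≈ 0.248 > α = 0.05, fail to reject H0; the data do not provide sufficient evidence against H0.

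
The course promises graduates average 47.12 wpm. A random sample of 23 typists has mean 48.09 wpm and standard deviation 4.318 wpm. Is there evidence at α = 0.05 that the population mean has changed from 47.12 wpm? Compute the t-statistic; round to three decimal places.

1.077

H0: μ = 47.12; H1: μ ≠ 47.12 (one-sample t-test, two-sided).
t = (x̄ − μ₀)/(s/√n) = (48.09 − 47.12)/(4.318/√23) = 1.077
df = n − 1 = 22
Two-sided p-value ≈ 0.293
Since p ≈ 0.293 > α = 0.05, fail to reject H0; the data do not provide sufficient evidence against H0.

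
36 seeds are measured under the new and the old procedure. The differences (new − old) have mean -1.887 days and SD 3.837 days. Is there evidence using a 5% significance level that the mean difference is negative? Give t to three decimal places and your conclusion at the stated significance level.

t = -2.951; reject H0

H0: μ_d = 0; H1: μ_d < 0 (paired t-test on the differences, left-tailed).
t = d̄/(s_d/√n) = -1.887/(3.837/√36) = -2.951
df = n − 1 = 35
p-value = P(T ≤ -2.951) ≈ 0.0028
Since p ≈ 0.0028 < α = 0.05, reject H0; the data support H1.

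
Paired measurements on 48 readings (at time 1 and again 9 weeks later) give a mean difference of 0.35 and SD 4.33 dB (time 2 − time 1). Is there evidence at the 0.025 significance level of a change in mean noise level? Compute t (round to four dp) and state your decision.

t = 0.5600; fail to reject H0

H0: μ_d = 0; H1: μ_d ≠ 0 (paired t-test on the differences, two-sided).
t = d̄/(s_d/√n) = 0.35/(4.33/√48) = 0.5600
df = n − 1 = 47
Two-sided p-value ≈ 0.5781
Since p ≈ 0.5781 > α = 0.025, fail to reject H0; the data do not provide sufficient evidence against H0.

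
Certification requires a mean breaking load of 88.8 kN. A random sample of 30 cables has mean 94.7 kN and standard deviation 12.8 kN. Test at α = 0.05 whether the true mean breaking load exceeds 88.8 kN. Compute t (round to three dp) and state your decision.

t = 2.525; reject H0

H0: μ = 88.8; H1: μ > 88.8 (one-sample t-test, right-tailed).
t = (x̄ − μ₀)/(s/√n) = (94.7 − 88.8)/(12.8/√30) = 2.525
df = n − 1 = 29
p-value = P(T ≥ 2.525) ≈ 0.009
Since p ≈ 0.009 < α = 0.05, reject H0; the data support H1.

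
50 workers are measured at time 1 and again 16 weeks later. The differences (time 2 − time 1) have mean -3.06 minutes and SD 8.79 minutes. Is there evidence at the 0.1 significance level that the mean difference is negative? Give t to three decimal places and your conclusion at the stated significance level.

t = -2.462; reject H0

H0: μ_d = 0; H1: μ_d < 0 (paired t-test on the differences, left-tailed).
t = d̄/(s_d/√n) = -3.06/(8.79/√50) = -2.462
df = n − 1 = 49
p-value = P(T ≤ -2.462) ≈ 0.0087
Since p ≈ 0.0087 < α = 0.1, reject H0; the data support H1.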